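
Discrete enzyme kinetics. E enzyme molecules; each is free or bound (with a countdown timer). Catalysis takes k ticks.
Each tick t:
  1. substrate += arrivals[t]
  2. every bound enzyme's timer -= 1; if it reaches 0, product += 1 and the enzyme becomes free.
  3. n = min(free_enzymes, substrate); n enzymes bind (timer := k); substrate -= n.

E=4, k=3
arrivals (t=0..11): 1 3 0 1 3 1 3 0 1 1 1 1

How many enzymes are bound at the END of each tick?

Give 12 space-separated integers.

t=0: arr=1 -> substrate=0 bound=1 product=0
t=1: arr=3 -> substrate=0 bound=4 product=0
t=2: arr=0 -> substrate=0 bound=4 product=0
t=3: arr=1 -> substrate=0 bound=4 product=1
t=4: arr=3 -> substrate=0 bound=4 product=4
t=5: arr=1 -> substrate=1 bound=4 product=4
t=6: arr=3 -> substrate=3 bound=4 product=5
t=7: arr=0 -> substrate=0 bound=4 product=8
t=8: arr=1 -> substrate=1 bound=4 product=8
t=9: arr=1 -> substrate=1 bound=4 product=9
t=10: arr=1 -> substrate=0 bound=3 product=12
t=11: arr=1 -> substrate=0 bound=4 product=12

Answer: 1 4 4 4 4 4 4 4 4 4 3 4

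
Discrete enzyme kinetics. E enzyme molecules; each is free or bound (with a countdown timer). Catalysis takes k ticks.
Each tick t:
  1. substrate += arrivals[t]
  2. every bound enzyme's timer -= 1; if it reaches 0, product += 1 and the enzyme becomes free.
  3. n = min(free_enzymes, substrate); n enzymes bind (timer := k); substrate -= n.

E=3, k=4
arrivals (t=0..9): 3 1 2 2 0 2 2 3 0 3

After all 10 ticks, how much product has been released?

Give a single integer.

t=0: arr=3 -> substrate=0 bound=3 product=0
t=1: arr=1 -> substrate=1 bound=3 product=0
t=2: arr=2 -> substrate=3 bound=3 product=0
t=3: arr=2 -> substrate=5 bound=3 product=0
t=4: arr=0 -> substrate=2 bound=3 product=3
t=5: arr=2 -> substrate=4 bound=3 product=3
t=6: arr=2 -> substrate=6 bound=3 product=3
t=7: arr=3 -> substrate=9 bound=3 product=3
t=8: arr=0 -> substrate=6 bound=3 product=6
t=9: arr=3 -> substrate=9 bound=3 product=6

Answer: 6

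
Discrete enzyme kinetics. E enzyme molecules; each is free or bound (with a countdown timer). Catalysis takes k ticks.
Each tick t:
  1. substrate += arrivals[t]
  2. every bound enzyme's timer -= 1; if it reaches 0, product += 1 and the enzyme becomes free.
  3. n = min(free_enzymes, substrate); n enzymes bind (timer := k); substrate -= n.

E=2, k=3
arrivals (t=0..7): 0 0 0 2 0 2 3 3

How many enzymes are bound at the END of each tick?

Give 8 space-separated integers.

Answer: 0 0 0 2 2 2 2 2

Derivation:
t=0: arr=0 -> substrate=0 bound=0 product=0
t=1: arr=0 -> substrate=0 bound=0 product=0
t=2: arr=0 -> substrate=0 bound=0 product=0
t=3: arr=2 -> substrate=0 bound=2 product=0
t=4: arr=0 -> substrate=0 bound=2 product=0
t=5: arr=2 -> substrate=2 bound=2 product=0
t=6: arr=3 -> substrate=3 bound=2 product=2
t=7: arr=3 -> substrate=6 bound=2 product=2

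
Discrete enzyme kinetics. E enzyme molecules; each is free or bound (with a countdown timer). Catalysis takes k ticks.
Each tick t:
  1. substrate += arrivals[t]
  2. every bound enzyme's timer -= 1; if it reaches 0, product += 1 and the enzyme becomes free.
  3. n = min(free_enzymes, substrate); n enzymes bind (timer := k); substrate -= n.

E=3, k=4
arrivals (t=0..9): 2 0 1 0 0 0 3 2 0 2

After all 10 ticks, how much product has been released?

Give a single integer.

Answer: 3

Derivation:
t=0: arr=2 -> substrate=0 bound=2 product=0
t=1: arr=0 -> substrate=0 bound=2 product=0
t=2: arr=1 -> substrate=0 bound=3 product=0
t=3: arr=0 -> substrate=0 bound=3 product=0
t=4: arr=0 -> substrate=0 bound=1 product=2
t=5: arr=0 -> substrate=0 bound=1 product=2
t=6: arr=3 -> substrate=0 bound=3 product=3
t=7: arr=2 -> substrate=2 bound=3 product=3
t=8: arr=0 -> substrate=2 bound=3 product=3
t=9: arr=2 -> substrate=4 bound=3 product=3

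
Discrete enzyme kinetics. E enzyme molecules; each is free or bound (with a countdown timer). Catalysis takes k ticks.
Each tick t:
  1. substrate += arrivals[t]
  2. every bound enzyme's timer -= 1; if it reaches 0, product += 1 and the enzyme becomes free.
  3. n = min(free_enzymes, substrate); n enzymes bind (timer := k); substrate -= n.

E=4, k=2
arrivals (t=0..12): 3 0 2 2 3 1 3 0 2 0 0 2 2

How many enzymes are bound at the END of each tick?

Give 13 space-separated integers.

Answer: 3 3 2 4 4 4 4 3 3 2 0 2 4

Derivation:
t=0: arr=3 -> substrate=0 bound=3 product=0
t=1: arr=0 -> substrate=0 bound=3 product=0
t=2: arr=2 -> substrate=0 bound=2 product=3
t=3: arr=2 -> substrate=0 bound=4 product=3
t=4: arr=3 -> substrate=1 bound=4 product=5
t=5: arr=1 -> substrate=0 bound=4 product=7
t=6: arr=3 -> substrate=1 bound=4 product=9
t=7: arr=0 -> substrate=0 bound=3 product=11
t=8: arr=2 -> substrate=0 bound=3 product=13
t=9: arr=0 -> substrate=0 bound=2 product=14
t=10: arr=0 -> substrate=0 bound=0 product=16
t=11: arr=2 -> substrate=0 bound=2 product=16
t=12: arr=2 -> substrate=0 bound=4 product=16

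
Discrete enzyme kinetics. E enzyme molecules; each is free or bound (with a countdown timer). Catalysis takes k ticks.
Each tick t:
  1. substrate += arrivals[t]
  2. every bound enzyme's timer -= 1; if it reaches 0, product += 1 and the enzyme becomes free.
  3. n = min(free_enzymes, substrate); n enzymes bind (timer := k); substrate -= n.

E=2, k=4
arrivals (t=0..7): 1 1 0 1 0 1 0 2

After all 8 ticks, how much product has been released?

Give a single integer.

Answer: 2

Derivation:
t=0: arr=1 -> substrate=0 bound=1 product=0
t=1: arr=1 -> substrate=0 bound=2 product=0
t=2: arr=0 -> substrate=0 bound=2 product=0
t=3: arr=1 -> substrate=1 bound=2 product=0
t=4: arr=0 -> substrate=0 bound=2 product=1
t=5: arr=1 -> substrate=0 bound=2 product=2
t=6: arr=0 -> substrate=0 bound=2 product=2
t=7: arr=2 -> substrate=2 bound=2 product=2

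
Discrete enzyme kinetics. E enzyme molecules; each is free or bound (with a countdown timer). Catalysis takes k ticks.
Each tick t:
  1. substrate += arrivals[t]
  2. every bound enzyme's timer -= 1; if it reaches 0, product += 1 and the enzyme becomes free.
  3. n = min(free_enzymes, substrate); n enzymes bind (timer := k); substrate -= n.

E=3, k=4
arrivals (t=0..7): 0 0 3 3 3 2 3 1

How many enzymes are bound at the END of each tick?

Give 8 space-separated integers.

Answer: 0 0 3 3 3 3 3 3

Derivation:
t=0: arr=0 -> substrate=0 bound=0 product=0
t=1: arr=0 -> substrate=0 bound=0 product=0
t=2: arr=3 -> substrate=0 bound=3 product=0
t=3: arr=3 -> substrate=3 bound=3 product=0
t=4: arr=3 -> substrate=6 bound=3 product=0
t=5: arr=2 -> substrate=8 bound=3 product=0
t=6: arr=3 -> substrate=8 bound=3 product=3
t=7: arr=1 -> substrate=9 bound=3 product=3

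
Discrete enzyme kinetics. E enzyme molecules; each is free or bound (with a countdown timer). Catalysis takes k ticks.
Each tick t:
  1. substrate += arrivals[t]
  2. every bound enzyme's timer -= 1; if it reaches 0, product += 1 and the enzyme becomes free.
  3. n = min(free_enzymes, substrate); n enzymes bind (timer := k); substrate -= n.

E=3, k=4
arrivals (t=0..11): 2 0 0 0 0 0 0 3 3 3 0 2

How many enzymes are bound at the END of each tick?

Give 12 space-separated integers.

t=0: arr=2 -> substrate=0 bound=2 product=0
t=1: arr=0 -> substrate=0 bound=2 product=0
t=2: arr=0 -> substrate=0 bound=2 product=0
t=3: arr=0 -> substrate=0 bound=2 product=0
t=4: arr=0 -> substrate=0 bound=0 product=2
t=5: arr=0 -> substrate=0 bound=0 product=2
t=6: arr=0 -> substrate=0 bound=0 product=2
t=7: arr=3 -> substrate=0 bound=3 product=2
t=8: arr=3 -> substrate=3 bound=3 product=2
t=9: arr=3 -> substrate=6 bound=3 product=2
t=10: arr=0 -> substrate=6 bound=3 product=2
t=11: arr=2 -> substrate=5 bound=3 product=5

Answer: 2 2 2 2 0 0 0 3 3 3 3 3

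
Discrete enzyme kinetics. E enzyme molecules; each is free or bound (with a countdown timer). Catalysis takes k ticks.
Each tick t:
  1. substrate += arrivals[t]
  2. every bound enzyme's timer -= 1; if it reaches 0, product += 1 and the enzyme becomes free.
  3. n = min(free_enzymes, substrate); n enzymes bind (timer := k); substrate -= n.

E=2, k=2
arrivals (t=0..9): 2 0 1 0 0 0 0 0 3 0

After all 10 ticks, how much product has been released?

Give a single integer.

t=0: arr=2 -> substrate=0 bound=2 product=0
t=1: arr=0 -> substrate=0 bound=2 product=0
t=2: arr=1 -> substrate=0 bound=1 product=2
t=3: arr=0 -> substrate=0 bound=1 product=2
t=4: arr=0 -> substrate=0 bound=0 product=3
t=5: arr=0 -> substrate=0 bound=0 product=3
t=6: arr=0 -> substrate=0 bound=0 product=3
t=7: arr=0 -> substrate=0 bound=0 product=3
t=8: arr=3 -> substrate=1 bound=2 product=3
t=9: arr=0 -> substrate=1 bound=2 product=3

Answer: 3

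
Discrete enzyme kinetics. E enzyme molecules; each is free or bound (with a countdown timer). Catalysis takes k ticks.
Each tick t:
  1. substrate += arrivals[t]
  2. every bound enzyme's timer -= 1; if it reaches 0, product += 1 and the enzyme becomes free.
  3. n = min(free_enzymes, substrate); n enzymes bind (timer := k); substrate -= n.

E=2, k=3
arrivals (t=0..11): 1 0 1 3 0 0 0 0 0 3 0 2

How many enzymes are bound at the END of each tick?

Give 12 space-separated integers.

t=0: arr=1 -> substrate=0 bound=1 product=0
t=1: arr=0 -> substrate=0 bound=1 product=0
t=2: arr=1 -> substrate=0 bound=2 product=0
t=3: arr=3 -> substrate=2 bound=2 product=1
t=4: arr=0 -> substrate=2 bound=2 product=1
t=5: arr=0 -> substrate=1 bound=2 product=2
t=6: arr=0 -> substrate=0 bound=2 product=3
t=7: arr=0 -> substrate=0 bound=2 product=3
t=8: arr=0 -> substrate=0 bound=1 product=4
t=9: arr=3 -> substrate=1 bound=2 product=5
t=10: arr=0 -> substrate=1 bound=2 product=5
t=11: arr=2 -> substrate=3 bound=2 product=5

Answer: 1 1 2 2 2 2 2 2 1 2 2 2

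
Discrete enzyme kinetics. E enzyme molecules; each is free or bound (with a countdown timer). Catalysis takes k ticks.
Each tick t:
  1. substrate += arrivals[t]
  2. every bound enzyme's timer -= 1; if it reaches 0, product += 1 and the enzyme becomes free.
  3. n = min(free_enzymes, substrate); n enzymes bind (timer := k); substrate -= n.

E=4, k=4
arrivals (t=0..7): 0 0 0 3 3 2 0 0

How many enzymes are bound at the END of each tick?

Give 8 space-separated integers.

t=0: arr=0 -> substrate=0 bound=0 product=0
t=1: arr=0 -> substrate=0 bound=0 product=0
t=2: arr=0 -> substrate=0 bound=0 product=0
t=3: arr=3 -> substrate=0 bound=3 product=0
t=4: arr=3 -> substrate=2 bound=4 product=0
t=5: arr=2 -> substrate=4 bound=4 product=0
t=6: arr=0 -> substrate=4 bound=4 product=0
t=7: arr=0 -> substrate=1 bound=4 product=3

Answer: 0 0 0 3 4 4 4 4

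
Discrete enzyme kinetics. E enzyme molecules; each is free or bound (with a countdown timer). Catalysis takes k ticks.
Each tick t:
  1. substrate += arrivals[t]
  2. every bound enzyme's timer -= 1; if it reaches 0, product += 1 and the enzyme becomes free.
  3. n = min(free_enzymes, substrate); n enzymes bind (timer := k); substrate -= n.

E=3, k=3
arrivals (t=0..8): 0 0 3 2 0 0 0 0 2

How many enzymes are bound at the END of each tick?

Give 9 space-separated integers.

Answer: 0 0 3 3 3 2 2 2 2

Derivation:
t=0: arr=0 -> substrate=0 bound=0 product=0
t=1: arr=0 -> substrate=0 bound=0 product=0
t=2: arr=3 -> substrate=0 bound=3 product=0
t=3: arr=2 -> substrate=2 bound=3 product=0
t=4: arr=0 -> substrate=2 bound=3 product=0
t=5: arr=0 -> substrate=0 bound=2 product=3
t=6: arr=0 -> substrate=0 bound=2 product=3
t=7: arr=0 -> substrate=0 bound=2 product=3
t=8: arr=2 -> substrate=0 bound=2 product=5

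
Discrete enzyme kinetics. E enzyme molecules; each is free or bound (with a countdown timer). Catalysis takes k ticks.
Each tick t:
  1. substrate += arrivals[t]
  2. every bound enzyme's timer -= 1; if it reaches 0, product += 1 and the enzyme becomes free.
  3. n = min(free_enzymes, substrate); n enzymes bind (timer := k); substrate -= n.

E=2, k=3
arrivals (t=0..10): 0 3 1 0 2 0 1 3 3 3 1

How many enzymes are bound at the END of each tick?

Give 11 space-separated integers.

Answer: 0 2 2 2 2 2 2 2 2 2 2

Derivation:
t=0: arr=0 -> substrate=0 bound=0 product=0
t=1: arr=3 -> substrate=1 bound=2 product=0
t=2: arr=1 -> substrate=2 bound=2 product=0
t=3: arr=0 -> substrate=2 bound=2 product=0
t=4: arr=2 -> substrate=2 bound=2 product=2
t=5: arr=0 -> substrate=2 bound=2 product=2
t=6: arr=1 -> substrate=3 bound=2 product=2
t=7: arr=3 -> substrate=4 bound=2 product=4
t=8: arr=3 -> substrate=7 bound=2 product=4
t=9: arr=3 -> substrate=10 bound=2 product=4
t=10: arr=1 -> substrate=9 bound=2 product=6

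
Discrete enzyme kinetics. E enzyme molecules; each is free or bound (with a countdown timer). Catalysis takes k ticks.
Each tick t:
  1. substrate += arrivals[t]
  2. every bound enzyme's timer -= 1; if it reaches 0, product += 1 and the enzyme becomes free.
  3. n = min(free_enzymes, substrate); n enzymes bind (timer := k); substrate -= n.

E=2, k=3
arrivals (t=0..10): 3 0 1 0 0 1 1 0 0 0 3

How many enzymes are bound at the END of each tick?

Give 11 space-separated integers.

Answer: 2 2 2 2 2 2 2 2 2 0 2

Derivation:
t=0: arr=3 -> substrate=1 bound=2 product=0
t=1: arr=0 -> substrate=1 bound=2 product=0
t=2: arr=1 -> substrate=2 bound=2 product=0
t=3: arr=0 -> substrate=0 bound=2 product=2
t=4: arr=0 -> substrate=0 bound=2 product=2
t=5: arr=1 -> substrate=1 bound=2 product=2
t=6: arr=1 -> substrate=0 bound=2 product=4
t=7: arr=0 -> substrate=0 bound=2 product=4
t=8: arr=0 -> substrate=0 bound=2 product=4
t=9: arr=0 -> substrate=0 bound=0 product=6
t=10: arr=3 -> substrate=1 bound=2 product=6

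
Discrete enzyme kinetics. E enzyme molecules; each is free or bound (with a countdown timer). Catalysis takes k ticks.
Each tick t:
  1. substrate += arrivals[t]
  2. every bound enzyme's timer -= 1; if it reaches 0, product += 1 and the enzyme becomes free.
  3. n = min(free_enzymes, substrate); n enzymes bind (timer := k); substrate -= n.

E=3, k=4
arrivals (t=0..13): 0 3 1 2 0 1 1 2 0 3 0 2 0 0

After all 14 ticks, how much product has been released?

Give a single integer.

t=0: arr=0 -> substrate=0 bound=0 product=0
t=1: arr=3 -> substrate=0 bound=3 product=0
t=2: arr=1 -> substrate=1 bound=3 product=0
t=3: arr=2 -> substrate=3 bound=3 product=0
t=4: arr=0 -> substrate=3 bound=3 product=0
t=5: arr=1 -> substrate=1 bound=3 product=3
t=6: arr=1 -> substrate=2 bound=3 product=3
t=7: arr=2 -> substrate=4 bound=3 product=3
t=8: arr=0 -> substrate=4 bound=3 product=3
t=9: arr=3 -> substrate=4 bound=3 product=6
t=10: arr=0 -> substrate=4 bound=3 product=6
t=11: arr=2 -> substrate=6 bound=3 product=6
t=12: arr=0 -> substrate=6 bound=3 product=6
t=13: arr=0 -> substrate=3 bound=3 product=9

Answer: 9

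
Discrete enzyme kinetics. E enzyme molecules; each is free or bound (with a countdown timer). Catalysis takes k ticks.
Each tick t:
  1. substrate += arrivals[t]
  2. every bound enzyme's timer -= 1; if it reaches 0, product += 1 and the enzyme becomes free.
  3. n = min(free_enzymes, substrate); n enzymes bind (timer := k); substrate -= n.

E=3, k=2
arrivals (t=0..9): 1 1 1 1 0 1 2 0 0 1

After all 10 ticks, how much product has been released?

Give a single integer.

Answer: 7

Derivation:
t=0: arr=1 -> substrate=0 bound=1 product=0
t=1: arr=1 -> substrate=0 bound=2 product=0
t=2: arr=1 -> substrate=0 bound=2 product=1
t=3: arr=1 -> substrate=0 bound=2 product=2
t=4: arr=0 -> substrate=0 bound=1 product=3
t=5: arr=1 -> substrate=0 bound=1 product=4
t=6: arr=2 -> substrate=0 bound=3 product=4
t=7: arr=0 -> substrate=0 bound=2 product=5
t=8: arr=0 -> substrate=0 bound=0 product=7
t=9: arr=1 -> substrate=0 bound=1 product=7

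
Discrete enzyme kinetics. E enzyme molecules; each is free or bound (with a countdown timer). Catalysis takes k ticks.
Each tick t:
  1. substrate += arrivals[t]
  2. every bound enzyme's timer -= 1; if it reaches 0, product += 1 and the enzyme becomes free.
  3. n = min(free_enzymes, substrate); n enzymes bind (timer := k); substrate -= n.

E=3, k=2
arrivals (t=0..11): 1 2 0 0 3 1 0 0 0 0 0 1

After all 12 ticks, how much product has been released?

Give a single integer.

t=0: arr=1 -> substrate=0 bound=1 product=0
t=1: arr=2 -> substrate=0 bound=3 product=0
t=2: arr=0 -> substrate=0 bound=2 product=1
t=3: arr=0 -> substrate=0 bound=0 product=3
t=4: arr=3 -> substrate=0 bound=3 product=3
t=5: arr=1 -> substrate=1 bound=3 product=3
t=6: arr=0 -> substrate=0 bound=1 product=6
t=7: arr=0 -> substrate=0 bound=1 product=6
t=8: arr=0 -> substrate=0 bound=0 product=7
t=9: arr=0 -> substrate=0 bound=0 product=7
t=10: arr=0 -> substrate=0 bound=0 product=7
t=11: arr=1 -> substrate=0 bound=1 product=7

Answer: 7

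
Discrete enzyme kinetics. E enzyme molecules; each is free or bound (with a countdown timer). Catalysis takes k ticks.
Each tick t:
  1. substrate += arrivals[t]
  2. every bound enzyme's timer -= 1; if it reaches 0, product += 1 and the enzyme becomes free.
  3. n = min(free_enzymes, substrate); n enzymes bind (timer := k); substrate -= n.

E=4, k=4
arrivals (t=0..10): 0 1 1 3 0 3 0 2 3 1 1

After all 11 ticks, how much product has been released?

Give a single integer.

Answer: 6

Derivation:
t=0: arr=0 -> substrate=0 bound=0 product=0
t=1: arr=1 -> substrate=0 bound=1 product=0
t=2: arr=1 -> substrate=0 bound=2 product=0
t=3: arr=3 -> substrate=1 bound=4 product=0
t=4: arr=0 -> substrate=1 bound=4 product=0
t=5: arr=3 -> substrate=3 bound=4 product=1
t=6: arr=0 -> substrate=2 bound=4 product=2
t=7: arr=2 -> substrate=2 bound=4 product=4
t=8: arr=3 -> substrate=5 bound=4 product=4
t=9: arr=1 -> substrate=5 bound=4 product=5
t=10: arr=1 -> substrate=5 bound=4 product=6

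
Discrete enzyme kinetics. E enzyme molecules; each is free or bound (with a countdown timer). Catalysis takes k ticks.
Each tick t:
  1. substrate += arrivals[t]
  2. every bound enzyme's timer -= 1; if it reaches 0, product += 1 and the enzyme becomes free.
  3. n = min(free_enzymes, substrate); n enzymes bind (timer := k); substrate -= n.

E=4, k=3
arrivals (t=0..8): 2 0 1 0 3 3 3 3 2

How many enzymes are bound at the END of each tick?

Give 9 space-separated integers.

Answer: 2 2 3 1 4 4 4 4 4

Derivation:
t=0: arr=2 -> substrate=0 bound=2 product=0
t=1: arr=0 -> substrate=0 bound=2 product=0
t=2: arr=1 -> substrate=0 bound=3 product=0
t=3: arr=0 -> substrate=0 bound=1 product=2
t=4: arr=3 -> substrate=0 bound=4 product=2
t=5: arr=3 -> substrate=2 bound=4 product=3
t=6: arr=3 -> substrate=5 bound=4 product=3
t=7: arr=3 -> substrate=5 bound=4 product=6
t=8: arr=2 -> substrate=6 bound=4 product=7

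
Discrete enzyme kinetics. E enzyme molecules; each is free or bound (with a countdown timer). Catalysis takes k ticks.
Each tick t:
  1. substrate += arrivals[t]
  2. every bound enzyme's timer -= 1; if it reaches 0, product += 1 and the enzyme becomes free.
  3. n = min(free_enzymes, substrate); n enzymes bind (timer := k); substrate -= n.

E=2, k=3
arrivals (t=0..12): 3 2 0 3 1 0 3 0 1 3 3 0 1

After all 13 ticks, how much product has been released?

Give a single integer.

t=0: arr=3 -> substrate=1 bound=2 product=0
t=1: arr=2 -> substrate=3 bound=2 product=0
t=2: arr=0 -> substrate=3 bound=2 product=0
t=3: arr=3 -> substrate=4 bound=2 product=2
t=4: arr=1 -> substrate=5 bound=2 product=2
t=5: arr=0 -> substrate=5 bound=2 product=2
t=6: arr=3 -> substrate=6 bound=2 product=4
t=7: arr=0 -> substrate=6 bound=2 product=4
t=8: arr=1 -> substrate=7 bound=2 product=4
t=9: arr=3 -> substrate=8 bound=2 product=6
t=10: arr=3 -> substrate=11 bound=2 product=6
t=11: arr=0 -> substrate=11 bound=2 product=6
t=12: arr=1 -> substrate=10 bound=2 product=8

Answer: 8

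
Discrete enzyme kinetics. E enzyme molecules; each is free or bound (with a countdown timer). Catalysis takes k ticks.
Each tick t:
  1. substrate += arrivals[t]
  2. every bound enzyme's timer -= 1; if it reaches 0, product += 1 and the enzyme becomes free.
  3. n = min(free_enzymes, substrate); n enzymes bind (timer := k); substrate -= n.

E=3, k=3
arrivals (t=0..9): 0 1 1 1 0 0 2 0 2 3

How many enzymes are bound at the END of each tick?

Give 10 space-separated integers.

t=0: arr=0 -> substrate=0 bound=0 product=0
t=1: arr=1 -> substrate=0 bound=1 product=0
t=2: arr=1 -> substrate=0 bound=2 product=0
t=3: arr=1 -> substrate=0 bound=3 product=0
t=4: arr=0 -> substrate=0 bound=2 product=1
t=5: arr=0 -> substrate=0 bound=1 product=2
t=6: arr=2 -> substrate=0 bound=2 product=3
t=7: arr=0 -> substrate=0 bound=2 product=3
t=8: arr=2 -> substrate=1 bound=3 product=3
t=9: arr=3 -> substrate=2 bound=3 product=5

Answer: 0 1 2 3 2 1 2 2 3 3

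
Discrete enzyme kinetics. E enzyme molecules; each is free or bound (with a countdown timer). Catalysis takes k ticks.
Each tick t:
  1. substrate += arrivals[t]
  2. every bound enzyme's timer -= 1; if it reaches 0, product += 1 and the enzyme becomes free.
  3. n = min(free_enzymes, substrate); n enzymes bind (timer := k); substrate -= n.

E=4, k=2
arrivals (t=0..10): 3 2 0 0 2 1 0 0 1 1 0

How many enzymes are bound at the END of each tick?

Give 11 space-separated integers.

t=0: arr=3 -> substrate=0 bound=3 product=0
t=1: arr=2 -> substrate=1 bound=4 product=0
t=2: arr=0 -> substrate=0 bound=2 product=3
t=3: arr=0 -> substrate=0 bound=1 product=4
t=4: arr=2 -> substrate=0 bound=2 product=5
t=5: arr=1 -> substrate=0 bound=3 product=5
t=6: arr=0 -> substrate=0 bound=1 product=7
t=7: arr=0 -> substrate=0 bound=0 product=8
t=8: arr=1 -> substrate=0 bound=1 product=8
t=9: arr=1 -> substrate=0 bound=2 product=8
t=10: arr=0 -> substrate=0 bound=1 product=9

Answer: 3 4 2 1 2 3 1 0 1 2 1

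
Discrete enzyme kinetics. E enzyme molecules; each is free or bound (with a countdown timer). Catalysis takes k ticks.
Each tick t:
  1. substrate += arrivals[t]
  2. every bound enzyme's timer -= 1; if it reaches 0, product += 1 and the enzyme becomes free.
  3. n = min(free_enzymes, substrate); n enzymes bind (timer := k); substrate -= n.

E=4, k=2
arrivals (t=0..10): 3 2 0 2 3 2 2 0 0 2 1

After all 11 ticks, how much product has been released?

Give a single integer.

Answer: 14

Derivation:
t=0: arr=3 -> substrate=0 bound=3 product=0
t=1: arr=2 -> substrate=1 bound=4 product=0
t=2: arr=0 -> substrate=0 bound=2 product=3
t=3: arr=2 -> substrate=0 bound=3 product=4
t=4: arr=3 -> substrate=1 bound=4 product=5
t=5: arr=2 -> substrate=1 bound=4 product=7
t=6: arr=2 -> substrate=1 bound=4 product=9
t=7: arr=0 -> substrate=0 bound=3 product=11
t=8: arr=0 -> substrate=0 bound=1 product=13
t=9: arr=2 -> substrate=0 bound=2 product=14
t=10: arr=1 -> substrate=0 bound=3 product=14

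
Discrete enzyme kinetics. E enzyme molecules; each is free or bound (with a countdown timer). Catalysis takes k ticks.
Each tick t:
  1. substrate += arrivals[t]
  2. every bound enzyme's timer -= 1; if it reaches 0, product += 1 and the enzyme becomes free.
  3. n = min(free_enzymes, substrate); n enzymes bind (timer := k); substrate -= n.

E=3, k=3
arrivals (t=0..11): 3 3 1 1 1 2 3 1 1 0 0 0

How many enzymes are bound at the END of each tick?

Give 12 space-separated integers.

t=0: arr=3 -> substrate=0 bound=3 product=0
t=1: arr=3 -> substrate=3 bound=3 product=0
t=2: arr=1 -> substrate=4 bound=3 product=0
t=3: arr=1 -> substrate=2 bound=3 product=3
t=4: arr=1 -> substrate=3 bound=3 product=3
t=5: arr=2 -> substrate=5 bound=3 product=3
t=6: arr=3 -> substrate=5 bound=3 product=6
t=7: arr=1 -> substrate=6 bound=3 product=6
t=8: arr=1 -> substrate=7 bound=3 product=6
t=9: arr=0 -> substrate=4 bound=3 product=9
t=10: arr=0 -> substrate=4 bound=3 product=9
t=11: arr=0 -> substrate=4 bound=3 product=9

Answer: 3 3 3 3 3 3 3 3 3 3 3 3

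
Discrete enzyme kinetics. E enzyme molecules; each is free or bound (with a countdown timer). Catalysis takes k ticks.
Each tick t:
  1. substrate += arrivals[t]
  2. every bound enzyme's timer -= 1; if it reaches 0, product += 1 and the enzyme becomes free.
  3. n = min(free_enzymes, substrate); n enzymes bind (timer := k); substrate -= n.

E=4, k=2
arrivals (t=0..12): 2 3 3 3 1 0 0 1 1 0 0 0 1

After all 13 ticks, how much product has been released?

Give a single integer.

t=0: arr=2 -> substrate=0 bound=2 product=0
t=1: arr=3 -> substrate=1 bound=4 product=0
t=2: arr=3 -> substrate=2 bound=4 product=2
t=3: arr=3 -> substrate=3 bound=4 product=4
t=4: arr=1 -> substrate=2 bound=4 product=6
t=5: arr=0 -> substrate=0 bound=4 product=8
t=6: arr=0 -> substrate=0 bound=2 product=10
t=7: arr=1 -> substrate=0 bound=1 product=12
t=8: arr=1 -> substrate=0 bound=2 product=12
t=9: arr=0 -> substrate=0 bound=1 product=13
t=10: arr=0 -> substrate=0 bound=0 product=14
t=11: arr=0 -> substrate=0 bound=0 product=14
t=12: arr=1 -> substrate=0 bound=1 product=14

Answer: 14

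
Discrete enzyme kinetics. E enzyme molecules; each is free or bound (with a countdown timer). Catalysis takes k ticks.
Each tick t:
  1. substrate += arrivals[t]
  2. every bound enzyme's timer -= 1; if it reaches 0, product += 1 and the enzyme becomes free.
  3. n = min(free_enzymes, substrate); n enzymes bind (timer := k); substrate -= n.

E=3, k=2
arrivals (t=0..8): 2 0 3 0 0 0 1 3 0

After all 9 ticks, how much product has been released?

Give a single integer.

Answer: 6

Derivation:
t=0: arr=2 -> substrate=0 bound=2 product=0
t=1: arr=0 -> substrate=0 bound=2 product=0
t=2: arr=3 -> substrate=0 bound=3 product=2
t=3: arr=0 -> substrate=0 bound=3 product=2
t=4: arr=0 -> substrate=0 bound=0 product=5
t=5: arr=0 -> substrate=0 bound=0 product=5
t=6: arr=1 -> substrate=0 bound=1 product=5
t=7: arr=3 -> substrate=1 bound=3 product=5
t=8: arr=0 -> substrate=0 bound=3 product=6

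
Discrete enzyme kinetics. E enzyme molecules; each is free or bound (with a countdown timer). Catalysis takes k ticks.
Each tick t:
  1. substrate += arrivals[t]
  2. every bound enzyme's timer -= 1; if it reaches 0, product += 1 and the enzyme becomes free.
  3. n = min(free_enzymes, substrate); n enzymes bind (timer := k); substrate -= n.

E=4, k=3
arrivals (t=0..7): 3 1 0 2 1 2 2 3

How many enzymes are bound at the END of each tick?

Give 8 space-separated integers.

Answer: 3 4 4 3 3 4 4 4

Derivation:
t=0: arr=3 -> substrate=0 bound=3 product=0
t=1: arr=1 -> substrate=0 bound=4 product=0
t=2: arr=0 -> substrate=0 bound=4 product=0
t=3: arr=2 -> substrate=0 bound=3 product=3
t=4: arr=1 -> substrate=0 bound=3 product=4
t=5: arr=2 -> substrate=1 bound=4 product=4
t=6: arr=2 -> substrate=1 bound=4 product=6
t=7: arr=3 -> substrate=3 bound=4 product=7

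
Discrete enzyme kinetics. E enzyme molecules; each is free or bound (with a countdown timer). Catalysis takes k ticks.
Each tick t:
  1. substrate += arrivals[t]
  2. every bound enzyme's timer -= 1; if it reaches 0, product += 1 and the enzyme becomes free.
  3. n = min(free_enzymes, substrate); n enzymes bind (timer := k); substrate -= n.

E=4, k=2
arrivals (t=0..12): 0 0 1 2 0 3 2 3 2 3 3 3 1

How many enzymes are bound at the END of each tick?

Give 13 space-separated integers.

Answer: 0 0 1 3 2 3 4 4 4 4 4 4 4

Derivation:
t=0: arr=0 -> substrate=0 bound=0 product=0
t=1: arr=0 -> substrate=0 bound=0 product=0
t=2: arr=1 -> substrate=0 bound=1 product=0
t=3: arr=2 -> substrate=0 bound=3 product=0
t=4: arr=0 -> substrate=0 bound=2 product=1
t=5: arr=3 -> substrate=0 bound=3 product=3
t=6: arr=2 -> substrate=1 bound=4 product=3
t=7: arr=3 -> substrate=1 bound=4 product=6
t=8: arr=2 -> substrate=2 bound=4 product=7
t=9: arr=3 -> substrate=2 bound=4 product=10
t=10: arr=3 -> substrate=4 bound=4 product=11
t=11: arr=3 -> substrate=4 bound=4 product=14
t=12: arr=1 -> substrate=4 bound=4 product=15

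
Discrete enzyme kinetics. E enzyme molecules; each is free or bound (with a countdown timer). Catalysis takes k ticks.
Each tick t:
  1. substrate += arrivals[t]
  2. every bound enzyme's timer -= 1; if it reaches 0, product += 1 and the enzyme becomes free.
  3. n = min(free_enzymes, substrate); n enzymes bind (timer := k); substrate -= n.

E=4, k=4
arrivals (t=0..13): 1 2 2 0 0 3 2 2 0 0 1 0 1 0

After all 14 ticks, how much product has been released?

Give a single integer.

Answer: 11

Derivation:
t=0: arr=1 -> substrate=0 bound=1 product=0
t=1: arr=2 -> substrate=0 bound=3 product=0
t=2: arr=2 -> substrate=1 bound=4 product=0
t=3: arr=0 -> substrate=1 bound=4 product=0
t=4: arr=0 -> substrate=0 bound=4 product=1
t=5: arr=3 -> substrate=1 bound=4 product=3
t=6: arr=2 -> substrate=2 bound=4 product=4
t=7: arr=2 -> substrate=4 bound=4 product=4
t=8: arr=0 -> substrate=3 bound=4 product=5
t=9: arr=0 -> substrate=1 bound=4 product=7
t=10: arr=1 -> substrate=1 bound=4 product=8
t=11: arr=0 -> substrate=1 bound=4 product=8
t=12: arr=1 -> substrate=1 bound=4 product=9
t=13: arr=0 -> substrate=0 bound=3 product=11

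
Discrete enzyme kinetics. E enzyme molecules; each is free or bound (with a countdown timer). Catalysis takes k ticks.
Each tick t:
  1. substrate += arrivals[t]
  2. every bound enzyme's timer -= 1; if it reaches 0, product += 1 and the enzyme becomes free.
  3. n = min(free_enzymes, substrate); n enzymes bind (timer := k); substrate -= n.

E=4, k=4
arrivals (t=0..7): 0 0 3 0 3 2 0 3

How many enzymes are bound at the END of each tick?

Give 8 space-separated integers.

Answer: 0 0 3 3 4 4 4 4

Derivation:
t=0: arr=0 -> substrate=0 bound=0 product=0
t=1: arr=0 -> substrate=0 bound=0 product=0
t=2: arr=3 -> substrate=0 bound=3 product=0
t=3: arr=0 -> substrate=0 bound=3 product=0
t=4: arr=3 -> substrate=2 bound=4 product=0
t=5: arr=2 -> substrate=4 bound=4 product=0
t=6: arr=0 -> substrate=1 bound=4 product=3
t=7: arr=3 -> substrate=4 bound=4 product=3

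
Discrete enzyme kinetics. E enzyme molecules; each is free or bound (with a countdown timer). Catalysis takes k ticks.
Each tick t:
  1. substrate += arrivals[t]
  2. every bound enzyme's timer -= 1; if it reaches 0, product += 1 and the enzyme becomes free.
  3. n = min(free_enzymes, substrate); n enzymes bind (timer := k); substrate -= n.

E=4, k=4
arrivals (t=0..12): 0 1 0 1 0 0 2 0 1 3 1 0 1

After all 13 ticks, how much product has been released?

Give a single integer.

t=0: arr=0 -> substrate=0 bound=0 product=0
t=1: arr=1 -> substrate=0 bound=1 product=0
t=2: arr=0 -> substrate=0 bound=1 product=0
t=3: arr=1 -> substrate=0 bound=2 product=0
t=4: arr=0 -> substrate=0 bound=2 product=0
t=5: arr=0 -> substrate=0 bound=1 product=1
t=6: arr=2 -> substrate=0 bound=3 product=1
t=7: arr=0 -> substrate=0 bound=2 product=2
t=8: arr=1 -> substrate=0 bound=3 product=2
t=9: arr=3 -> substrate=2 bound=4 product=2
t=10: arr=1 -> substrate=1 bound=4 product=4
t=11: arr=0 -> substrate=1 bound=4 product=4
t=12: arr=1 -> substrate=1 bound=4 product=5

Answer: 5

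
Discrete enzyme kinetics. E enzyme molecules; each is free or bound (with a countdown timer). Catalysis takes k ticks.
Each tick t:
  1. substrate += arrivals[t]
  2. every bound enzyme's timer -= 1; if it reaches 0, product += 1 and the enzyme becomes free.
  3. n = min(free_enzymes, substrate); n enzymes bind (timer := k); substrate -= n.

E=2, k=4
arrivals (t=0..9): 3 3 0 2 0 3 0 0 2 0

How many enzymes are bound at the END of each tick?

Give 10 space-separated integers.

t=0: arr=3 -> substrate=1 bound=2 product=0
t=1: arr=3 -> substrate=4 bound=2 product=0
t=2: arr=0 -> substrate=4 bound=2 product=0
t=3: arr=2 -> substrate=6 bound=2 product=0
t=4: arr=0 -> substrate=4 bound=2 product=2
t=5: arr=3 -> substrate=7 bound=2 product=2
t=6: arr=0 -> substrate=7 bound=2 product=2
t=7: arr=0 -> substrate=7 bound=2 product=2
t=8: arr=2 -> substrate=7 bound=2 product=4
t=9: arr=0 -> substrate=7 bound=2 product=4

Answer: 2 2 2 2 2 2 2 2 2 2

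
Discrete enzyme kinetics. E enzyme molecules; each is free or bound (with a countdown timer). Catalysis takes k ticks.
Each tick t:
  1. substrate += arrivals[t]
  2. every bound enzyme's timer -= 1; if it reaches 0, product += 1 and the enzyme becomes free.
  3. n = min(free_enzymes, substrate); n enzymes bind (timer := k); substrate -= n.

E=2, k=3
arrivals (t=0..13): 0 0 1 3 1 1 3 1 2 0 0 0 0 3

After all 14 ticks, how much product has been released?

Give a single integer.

t=0: arr=0 -> substrate=0 bound=0 product=0
t=1: arr=0 -> substrate=0 bound=0 product=0
t=2: arr=1 -> substrate=0 bound=1 product=0
t=3: arr=3 -> substrate=2 bound=2 product=0
t=4: arr=1 -> substrate=3 bound=2 product=0
t=5: arr=1 -> substrate=3 bound=2 product=1
t=6: arr=3 -> substrate=5 bound=2 product=2
t=7: arr=1 -> substrate=6 bound=2 product=2
t=8: arr=2 -> substrate=7 bound=2 product=3
t=9: arr=0 -> substrate=6 bound=2 product=4
t=10: arr=0 -> substrate=6 bound=2 product=4
t=11: arr=0 -> substrate=5 bound=2 product=5
t=12: arr=0 -> substrate=4 bound=2 product=6
t=13: arr=3 -> substrate=7 bound=2 product=6

Answer: 6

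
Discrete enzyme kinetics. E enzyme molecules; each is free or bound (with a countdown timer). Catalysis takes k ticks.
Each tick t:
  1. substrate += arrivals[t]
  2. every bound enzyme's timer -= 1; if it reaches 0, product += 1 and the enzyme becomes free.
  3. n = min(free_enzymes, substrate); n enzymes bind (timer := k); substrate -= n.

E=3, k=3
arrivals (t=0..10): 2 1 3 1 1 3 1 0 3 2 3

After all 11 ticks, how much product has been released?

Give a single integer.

Answer: 9

Derivation:
t=0: arr=2 -> substrate=0 bound=2 product=0
t=1: arr=1 -> substrate=0 bound=3 product=0
t=2: arr=3 -> substrate=3 bound=3 product=0
t=3: arr=1 -> substrate=2 bound=3 product=2
t=4: arr=1 -> substrate=2 bound=3 product=3
t=5: arr=3 -> substrate=5 bound=3 product=3
t=6: arr=1 -> substrate=4 bound=3 product=5
t=7: arr=0 -> substrate=3 bound=3 product=6
t=8: arr=3 -> substrate=6 bound=3 product=6
t=9: arr=2 -> substrate=6 bound=3 product=8
t=10: arr=3 -> substrate=8 bound=3 product=9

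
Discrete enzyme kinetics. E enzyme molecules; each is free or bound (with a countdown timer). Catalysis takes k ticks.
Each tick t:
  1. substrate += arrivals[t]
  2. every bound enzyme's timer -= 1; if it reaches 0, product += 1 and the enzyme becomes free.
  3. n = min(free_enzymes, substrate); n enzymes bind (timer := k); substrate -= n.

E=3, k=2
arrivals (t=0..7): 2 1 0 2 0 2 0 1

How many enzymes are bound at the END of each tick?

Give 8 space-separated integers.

Answer: 2 3 1 2 2 2 2 1

Derivation:
t=0: arr=2 -> substrate=0 bound=2 product=0
t=1: arr=1 -> substrate=0 bound=3 product=0
t=2: arr=0 -> substrate=0 bound=1 product=2
t=3: arr=2 -> substrate=0 bound=2 product=3
t=4: arr=0 -> substrate=0 bound=2 product=3
t=5: arr=2 -> substrate=0 bound=2 product=5
t=6: arr=0 -> substrate=0 bound=2 product=5
t=7: arr=1 -> substrate=0 bound=1 product=7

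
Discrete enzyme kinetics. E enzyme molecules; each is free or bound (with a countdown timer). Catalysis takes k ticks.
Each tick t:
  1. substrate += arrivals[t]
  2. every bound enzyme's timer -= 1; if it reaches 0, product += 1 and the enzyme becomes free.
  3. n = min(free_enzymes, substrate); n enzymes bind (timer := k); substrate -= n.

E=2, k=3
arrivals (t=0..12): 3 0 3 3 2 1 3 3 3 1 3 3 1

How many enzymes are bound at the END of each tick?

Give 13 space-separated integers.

t=0: arr=3 -> substrate=1 bound=2 product=0
t=1: arr=0 -> substrate=1 bound=2 product=0
t=2: arr=3 -> substrate=4 bound=2 product=0
t=3: arr=3 -> substrate=5 bound=2 product=2
t=4: arr=2 -> substrate=7 bound=2 product=2
t=5: arr=1 -> substrate=8 bound=2 product=2
t=6: arr=3 -> substrate=9 bound=2 product=4
t=7: arr=3 -> substrate=12 bound=2 product=4
t=8: arr=3 -> substrate=15 bound=2 product=4
t=9: arr=1 -> substrate=14 bound=2 product=6
t=10: arr=3 -> substrate=17 bound=2 product=6
t=11: arr=3 -> substrate=20 bound=2 product=6
t=12: arr=1 -> substrate=19 bound=2 product=8

Answer: 2 2 2 2 2 2 2 2 2 2 2 2 2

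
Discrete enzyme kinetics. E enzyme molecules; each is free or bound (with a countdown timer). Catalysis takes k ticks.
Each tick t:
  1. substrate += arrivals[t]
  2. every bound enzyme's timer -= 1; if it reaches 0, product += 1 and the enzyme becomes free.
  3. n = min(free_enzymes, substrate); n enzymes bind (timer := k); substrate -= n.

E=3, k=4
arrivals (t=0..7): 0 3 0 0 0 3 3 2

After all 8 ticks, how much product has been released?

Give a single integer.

t=0: arr=0 -> substrate=0 bound=0 product=0
t=1: arr=3 -> substrate=0 bound=3 product=0
t=2: arr=0 -> substrate=0 bound=3 product=0
t=3: arr=0 -> substrate=0 bound=3 product=0
t=4: arr=0 -> substrate=0 bound=3 product=0
t=5: arr=3 -> substrate=0 bound=3 product=3
t=6: arr=3 -> substrate=3 bound=3 product=3
t=7: arr=2 -> substrate=5 bound=3 product=3

Answer: 3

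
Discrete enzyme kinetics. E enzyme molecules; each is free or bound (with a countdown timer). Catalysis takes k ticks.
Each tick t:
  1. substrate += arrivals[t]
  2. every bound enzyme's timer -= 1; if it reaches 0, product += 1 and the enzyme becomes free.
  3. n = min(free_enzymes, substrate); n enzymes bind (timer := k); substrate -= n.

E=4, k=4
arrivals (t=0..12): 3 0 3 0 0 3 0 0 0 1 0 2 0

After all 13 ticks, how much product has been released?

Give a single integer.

t=0: arr=3 -> substrate=0 bound=3 product=0
t=1: arr=0 -> substrate=0 bound=3 product=0
t=2: arr=3 -> substrate=2 bound=4 product=0
t=3: arr=0 -> substrate=2 bound=4 product=0
t=4: arr=0 -> substrate=0 bound=3 product=3
t=5: arr=3 -> substrate=2 bound=4 product=3
t=6: arr=0 -> substrate=1 bound=4 product=4
t=7: arr=0 -> substrate=1 bound=4 product=4
t=8: arr=0 -> substrate=0 bound=3 product=6
t=9: arr=1 -> substrate=0 bound=3 product=7
t=10: arr=0 -> substrate=0 bound=2 product=8
t=11: arr=2 -> substrate=0 bound=4 product=8
t=12: arr=0 -> substrate=0 bound=3 product=9

Answer: 9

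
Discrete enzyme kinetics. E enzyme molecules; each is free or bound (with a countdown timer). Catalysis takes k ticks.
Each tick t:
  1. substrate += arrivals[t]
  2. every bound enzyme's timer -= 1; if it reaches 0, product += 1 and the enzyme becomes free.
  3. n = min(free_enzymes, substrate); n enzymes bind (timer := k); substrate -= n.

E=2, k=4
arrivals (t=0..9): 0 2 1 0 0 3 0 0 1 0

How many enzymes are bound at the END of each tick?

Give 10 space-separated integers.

Answer: 0 2 2 2 2 2 2 2 2 2

Derivation:
t=0: arr=0 -> substrate=0 bound=0 product=0
t=1: arr=2 -> substrate=0 bound=2 product=0
t=2: arr=1 -> substrate=1 bound=2 product=0
t=3: arr=0 -> substrate=1 bound=2 product=0
t=4: arr=0 -> substrate=1 bound=2 product=0
t=5: arr=3 -> substrate=2 bound=2 product=2
t=6: arr=0 -> substrate=2 bound=2 product=2
t=7: arr=0 -> substrate=2 bound=2 product=2
t=8: arr=1 -> substrate=3 bound=2 product=2
t=9: arr=0 -> substrate=1 bound=2 product=4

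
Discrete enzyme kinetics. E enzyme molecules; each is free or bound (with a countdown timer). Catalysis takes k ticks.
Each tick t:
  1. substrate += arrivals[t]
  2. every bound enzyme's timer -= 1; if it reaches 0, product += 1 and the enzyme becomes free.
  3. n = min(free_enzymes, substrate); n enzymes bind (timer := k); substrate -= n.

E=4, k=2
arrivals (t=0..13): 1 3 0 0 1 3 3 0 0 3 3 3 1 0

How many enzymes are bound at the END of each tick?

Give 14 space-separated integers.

t=0: arr=1 -> substrate=0 bound=1 product=0
t=1: arr=3 -> substrate=0 bound=4 product=0
t=2: arr=0 -> substrate=0 bound=3 product=1
t=3: arr=0 -> substrate=0 bound=0 product=4
t=4: arr=1 -> substrate=0 bound=1 product=4
t=5: arr=3 -> substrate=0 bound=4 product=4
t=6: arr=3 -> substrate=2 bound=4 product=5
t=7: arr=0 -> substrate=0 bound=3 product=8
t=8: arr=0 -> substrate=0 bound=2 product=9
t=9: arr=3 -> substrate=0 bound=3 product=11
t=10: arr=3 -> substrate=2 bound=4 product=11
t=11: arr=3 -> substrate=2 bound=4 product=14
t=12: arr=1 -> substrate=2 bound=4 product=15
t=13: arr=0 -> substrate=0 bound=3 product=18

Answer: 1 4 3 0 1 4 4 3 2 3 4 4 4 3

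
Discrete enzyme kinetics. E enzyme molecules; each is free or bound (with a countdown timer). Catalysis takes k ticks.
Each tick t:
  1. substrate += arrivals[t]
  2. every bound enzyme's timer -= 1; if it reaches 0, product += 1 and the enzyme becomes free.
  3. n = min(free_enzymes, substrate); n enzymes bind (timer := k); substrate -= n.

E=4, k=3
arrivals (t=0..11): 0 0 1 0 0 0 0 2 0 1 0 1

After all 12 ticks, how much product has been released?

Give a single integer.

Answer: 3

Derivation:
t=0: arr=0 -> substrate=0 bound=0 product=0
t=1: arr=0 -> substrate=0 bound=0 product=0
t=2: arr=1 -> substrate=0 bound=1 product=0
t=3: arr=0 -> substrate=0 bound=1 product=0
t=4: arr=0 -> substrate=0 bound=1 product=0
t=5: arr=0 -> substrate=0 bound=0 product=1
t=6: arr=0 -> substrate=0 bound=0 product=1
t=7: arr=2 -> substrate=0 bound=2 product=1
t=8: arr=0 -> substrate=0 bound=2 product=1
t=9: arr=1 -> substrate=0 bound=3 product=1
t=10: arr=0 -> substrate=0 bound=1 product=3
t=11: arr=1 -> substrate=0 bound=2 product=3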